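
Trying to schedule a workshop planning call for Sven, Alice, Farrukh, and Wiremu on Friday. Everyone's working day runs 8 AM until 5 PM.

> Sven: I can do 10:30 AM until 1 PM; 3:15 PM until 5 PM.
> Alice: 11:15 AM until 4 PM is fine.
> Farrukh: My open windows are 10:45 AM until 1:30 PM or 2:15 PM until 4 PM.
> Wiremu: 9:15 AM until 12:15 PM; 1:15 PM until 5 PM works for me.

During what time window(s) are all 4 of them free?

Sven ∩ Alice: 11:15-13:00, 15:15-16:00.
Sven ∩ Alice ∩ Farrukh: 11:15-13:00, 15:15-16:00.
Sven ∩ Alice ∩ Farrukh ∩ Wiremu: 11:15-12:15, 15:15-16:00.

11:15-12:15, 15:15-16:00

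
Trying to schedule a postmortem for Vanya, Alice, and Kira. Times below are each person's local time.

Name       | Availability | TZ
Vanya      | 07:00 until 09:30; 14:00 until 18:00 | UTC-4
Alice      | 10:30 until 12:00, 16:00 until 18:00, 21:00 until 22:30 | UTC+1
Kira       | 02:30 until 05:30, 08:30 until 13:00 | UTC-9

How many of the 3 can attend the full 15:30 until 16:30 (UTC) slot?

Vanya in UTC: 11:00-13:30, 18:00-22:00 (add 4h to convert from UTC-4).
Alice in UTC: 09:30-11:00, 15:00-17:00, 20:00-21:30 (subtract 1h to convert from UTC+1).
Kira in UTC: 11:30-14:30, 17:30-22:00 (add 9h to convert from UTC-9).
Alice can make the full 15:30-16:30 slot — that's 1.

1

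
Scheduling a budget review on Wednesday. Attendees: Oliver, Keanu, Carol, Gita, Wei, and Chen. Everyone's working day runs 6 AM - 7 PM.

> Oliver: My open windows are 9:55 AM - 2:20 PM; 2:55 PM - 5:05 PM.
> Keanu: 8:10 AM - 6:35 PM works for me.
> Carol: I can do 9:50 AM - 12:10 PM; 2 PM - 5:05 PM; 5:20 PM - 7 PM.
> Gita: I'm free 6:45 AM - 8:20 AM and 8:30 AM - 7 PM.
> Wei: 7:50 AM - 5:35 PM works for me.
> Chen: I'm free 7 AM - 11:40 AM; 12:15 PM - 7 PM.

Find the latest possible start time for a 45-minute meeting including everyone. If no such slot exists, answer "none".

16:20

Oliver ∩ Keanu: 09:55-14:20, 14:55-17:05.
Oliver ∩ Keanu ∩ Carol: 09:55-12:10, 14:00-14:20, 14:55-17:05.
Oliver ∩ Keanu ∩ Carol ∩ Gita: 09:55-12:10, 14:00-14:20, 14:55-17:05.
Oliver ∩ Keanu ∩ Carol ∩ Gita ∩ Wei: 09:55-12:10, 14:00-14:20, 14:55-17:05.
Oliver ∩ Keanu ∩ Carol ∩ Gita ∩ Wei ∩ Chen: 09:55-11:40, 14:00-14:20, 14:55-17:05.
The last common window of at least 45 minutes is 14:55-17:05; a 45-minute meeting can start as late as 16:20 and still end by 17:05.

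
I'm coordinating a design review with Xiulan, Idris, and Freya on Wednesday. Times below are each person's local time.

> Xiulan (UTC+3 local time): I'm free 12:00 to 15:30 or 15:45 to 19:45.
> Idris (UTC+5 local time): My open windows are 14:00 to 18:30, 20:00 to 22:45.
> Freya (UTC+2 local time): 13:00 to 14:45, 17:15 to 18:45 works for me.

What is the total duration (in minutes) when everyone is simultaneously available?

Xiulan in UTC: 09:00-12:30, 12:45-16:45 (subtract 3h to convert from UTC+3).
Idris in UTC: 09:00-13:30, 15:00-17:45 (subtract 5h to convert from UTC+5).
Freya in UTC: 11:00-12:45, 15:15-16:45 (subtract 2h to convert from UTC+2).
Xiulan ∩ Idris: 09:00-12:30, 12:45-13:30, 15:00-16:45.
Xiulan ∩ Idris ∩ Freya: 11:00-12:30, 15:15-16:45.
Summing the common windows: 90 + 90 = 180 minutes.

180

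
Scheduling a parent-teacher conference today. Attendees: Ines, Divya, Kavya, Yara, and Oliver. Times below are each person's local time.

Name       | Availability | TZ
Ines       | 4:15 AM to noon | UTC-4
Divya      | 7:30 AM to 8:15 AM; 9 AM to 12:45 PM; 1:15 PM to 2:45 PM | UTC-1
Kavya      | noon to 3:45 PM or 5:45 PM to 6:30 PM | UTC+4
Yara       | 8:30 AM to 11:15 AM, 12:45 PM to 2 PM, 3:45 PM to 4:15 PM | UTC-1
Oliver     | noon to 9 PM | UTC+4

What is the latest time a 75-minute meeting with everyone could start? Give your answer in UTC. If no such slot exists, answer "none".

Ines in UTC: 08:15-16:00 (add 4h to convert from UTC-4).
Divya in UTC: 08:30-09:15, 10:00-13:45, 14:15-15:45 (add 1h to convert from UTC-1).
Kavya in UTC: 08:00-11:45, 13:45-14:30 (subtract 4h to convert from UTC+4).
Yara in UTC: 09:30-12:15, 13:45-15:00, 16:45-17:15 (add 1h to convert from UTC-1).
Oliver in UTC: 08:00-17:00 (subtract 4h to convert from UTC+4).
Ines ∩ Divya: 08:30-09:15, 10:00-13:45, 14:15-15:45.
Ines ∩ Divya ∩ Kavya: 08:30-09:15, 10:00-11:45, 14:15-14:30.
Ines ∩ Divya ∩ Kavya ∩ Yara: 10:00-11:45, 14:15-14:30.
Ines ∩ Divya ∩ Kavya ∩ Yara ∩ Oliver: 10:00-11:45, 14:15-14:30.
Those are the intersection windows.
The last common window of at least 75 minutes is 10:00-11:45; a 75-minute meeting can start as late as 10:30 and still end by 11:45.

10:30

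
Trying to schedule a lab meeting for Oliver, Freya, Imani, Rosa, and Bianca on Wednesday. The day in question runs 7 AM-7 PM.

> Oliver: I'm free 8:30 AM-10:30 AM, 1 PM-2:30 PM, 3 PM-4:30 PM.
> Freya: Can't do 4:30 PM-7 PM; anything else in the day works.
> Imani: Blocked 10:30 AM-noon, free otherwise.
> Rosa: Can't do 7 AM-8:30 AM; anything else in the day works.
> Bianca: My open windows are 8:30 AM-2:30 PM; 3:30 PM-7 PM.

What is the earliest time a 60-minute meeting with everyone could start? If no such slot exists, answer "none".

Oliver free: 08:30-10:30, 13:00-14:30, 15:00-16:30.
Freya free: 07:00-16:30 (invert busy blocks within the working day).
Imani free: 07:00-10:30, 12:00-19:00 (invert busy blocks within the working day).
Rosa free: 08:30-19:00 (invert busy blocks within the working day).
Bianca free: 08:30-14:30, 15:30-19:00.
Oliver ∩ Freya: 08:30-10:30, 13:00-14:30, 15:00-16:30.
Oliver ∩ Freya ∩ Imani: 08:30-10:30, 13:00-14:30, 15:00-16:30.
Oliver ∩ Freya ∩ Imani ∩ Rosa: 08:30-10:30, 13:00-14:30, 15:00-16:30.
Oliver ∩ Freya ∩ Imani ∩ Rosa ∩ Bianca: 08:30-10:30, 13:00-14:30, 15:30-16:30.
So the common availability across everyone is 08:30-10:30, 13:00-14:30, 15:30-16:30.
The first common window of at least 60 minutes is 08:30-10:30, so the earliest start is 08:30.

08:30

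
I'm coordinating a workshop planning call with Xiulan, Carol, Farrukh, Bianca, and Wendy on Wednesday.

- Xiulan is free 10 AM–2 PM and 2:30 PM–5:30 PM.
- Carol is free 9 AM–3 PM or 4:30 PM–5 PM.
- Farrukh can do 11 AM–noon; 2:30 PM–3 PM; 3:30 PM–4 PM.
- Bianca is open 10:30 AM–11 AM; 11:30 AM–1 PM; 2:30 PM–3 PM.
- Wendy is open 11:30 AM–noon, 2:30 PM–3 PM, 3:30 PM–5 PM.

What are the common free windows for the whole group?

11:30-12:00, 14:30-15:00

Xiulan ∩ Carol: 10:00-14:00, 14:30-15:00, 16:30-17:00.
Xiulan ∩ Carol ∩ Farrukh: 11:00-12:00, 14:30-15:00.
Xiulan ∩ Carol ∩ Farrukh ∩ Bianca: 11:30-12:00, 14:30-15:00.
Xiulan ∩ Carol ∩ Farrukh ∩ Bianca ∩ Wendy: 11:30-12:00, 14:30-15:00.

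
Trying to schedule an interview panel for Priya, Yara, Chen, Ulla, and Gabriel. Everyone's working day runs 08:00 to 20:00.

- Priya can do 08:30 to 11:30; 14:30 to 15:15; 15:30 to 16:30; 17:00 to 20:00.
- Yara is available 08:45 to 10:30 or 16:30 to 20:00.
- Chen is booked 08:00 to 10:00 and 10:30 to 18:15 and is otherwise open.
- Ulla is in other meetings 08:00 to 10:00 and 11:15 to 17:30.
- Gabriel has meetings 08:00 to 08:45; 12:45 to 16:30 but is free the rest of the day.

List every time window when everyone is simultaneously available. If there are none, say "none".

10:00-10:30, 18:15-20:00

Priya free: 08:30-11:30, 14:30-15:15, 15:30-16:30, 17:00-20:00.
Yara free: 08:45-10:30, 16:30-20:00.
Chen free: 10:00-10:30, 18:15-20:00 (invert busy blocks within the working day).
Ulla free: 10:00-11:15, 17:30-20:00 (invert busy blocks within the working day).
Gabriel free: 08:45-12:45, 16:30-20:00 (invert busy blocks within the working day).
Priya ∩ Yara: 08:45-10:30, 17:00-20:00.
Priya ∩ Yara ∩ Chen: 10:00-10:30, 18:15-20:00.
Priya ∩ Yara ∩ Chen ∩ Ulla: 10:00-10:30, 18:15-20:00.
Priya ∩ Yara ∩ Chen ∩ Ulla ∩ Gabriel: 10:00-10:30, 18:15-20:00.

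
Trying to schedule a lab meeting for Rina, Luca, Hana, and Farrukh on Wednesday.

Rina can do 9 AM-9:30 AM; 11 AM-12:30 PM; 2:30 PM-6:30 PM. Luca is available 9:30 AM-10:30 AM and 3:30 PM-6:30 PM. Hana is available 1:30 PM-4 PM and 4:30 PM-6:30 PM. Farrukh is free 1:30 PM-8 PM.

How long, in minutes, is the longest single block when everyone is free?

Rina ∩ Luca: 15:30-18:30.
Rina ∩ Luca ∩ Hana: 15:30-16:00, 16:30-18:30.
Rina ∩ Luca ∩ Hana ∩ Farrukh: 15:30-16:00, 16:30-18:30.
The longest is 16:30-18:30 at 120 minutes.

120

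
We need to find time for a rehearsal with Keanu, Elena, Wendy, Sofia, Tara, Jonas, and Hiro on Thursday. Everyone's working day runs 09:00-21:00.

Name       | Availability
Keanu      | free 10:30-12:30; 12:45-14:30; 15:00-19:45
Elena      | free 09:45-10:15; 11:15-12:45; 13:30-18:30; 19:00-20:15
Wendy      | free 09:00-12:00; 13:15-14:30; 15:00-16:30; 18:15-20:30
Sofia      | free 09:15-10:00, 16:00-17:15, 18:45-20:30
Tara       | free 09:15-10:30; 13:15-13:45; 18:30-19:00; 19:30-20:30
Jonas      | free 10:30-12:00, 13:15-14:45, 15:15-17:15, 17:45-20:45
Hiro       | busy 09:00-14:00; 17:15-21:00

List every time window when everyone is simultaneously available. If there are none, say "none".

Keanu free: 10:30-12:30, 12:45-14:30, 15:00-19:45.
Elena free: 09:45-10:15, 11:15-12:45, 13:30-18:30, 19:00-20:15.
Wendy free: 09:00-12:00, 13:15-14:30, 15:00-16:30, 18:15-20:30.
Sofia free: 09:15-10:00, 16:00-17:15, 18:45-20:30.
Tara free: 09:15-10:30, 13:15-13:45, 18:30-19:00, 19:30-20:30.
Jonas free: 10:30-12:00, 13:15-14:45, 15:15-17:15, 17:45-20:45.
Hiro free: 14:00-17:15 (invert busy blocks within the working day).
Keanu ∩ Elena: 11:15-12:30, 13:30-14:30, 15:00-18:30, 19:00-19:45.
Keanu ∩ Elena ∩ Wendy: 11:15-12:00, 13:30-14:30, 15:00-16:30, 18:15-18:30, 19:00-19:45.
Keanu ∩ Elena ∩ Wendy ∩ Sofia: 16:00-16:30, 19:00-19:45.
Keanu ∩ Elena ∩ Wendy ∩ Sofia ∩ Tara: 19:30-19:45.
Keanu ∩ Elena ∩ Wendy ∩ Sofia ∩ Tara ∩ Jonas: 19:30-19:45.
Keanu ∩ Elena ∩ Wendy ∩ Sofia ∩ Tara ∩ Jonas ∩ Hiro: ∅.
There is no time when everyone is free.

none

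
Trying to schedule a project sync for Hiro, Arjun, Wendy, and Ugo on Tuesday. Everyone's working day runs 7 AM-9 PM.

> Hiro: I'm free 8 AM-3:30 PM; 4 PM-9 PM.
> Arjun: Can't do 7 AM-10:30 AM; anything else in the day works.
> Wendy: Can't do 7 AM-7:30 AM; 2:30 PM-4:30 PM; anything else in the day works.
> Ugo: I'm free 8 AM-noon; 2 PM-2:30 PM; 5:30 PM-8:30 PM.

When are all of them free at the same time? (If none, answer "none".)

10:30-12:00, 14:00-14:30, 17:30-20:30

Hiro free: 08:00-15:30, 16:00-21:00.
Arjun free: 10:30-21:00 (invert busy blocks within the working day).
Wendy free: 07:30-14:30, 16:30-21:00 (invert busy blocks within the working day).
Ugo free: 08:00-12:00, 14:00-14:30, 17:30-20:30.
Hiro ∩ Arjun: 10:30-15:30, 16:00-21:00.
Hiro ∩ Arjun ∩ Wendy: 10:30-14:30, 16:30-21:00.
Hiro ∩ Arjun ∩ Wendy ∩ Ugo: 10:30-12:00, 14:00-14:30, 17:30-20:30.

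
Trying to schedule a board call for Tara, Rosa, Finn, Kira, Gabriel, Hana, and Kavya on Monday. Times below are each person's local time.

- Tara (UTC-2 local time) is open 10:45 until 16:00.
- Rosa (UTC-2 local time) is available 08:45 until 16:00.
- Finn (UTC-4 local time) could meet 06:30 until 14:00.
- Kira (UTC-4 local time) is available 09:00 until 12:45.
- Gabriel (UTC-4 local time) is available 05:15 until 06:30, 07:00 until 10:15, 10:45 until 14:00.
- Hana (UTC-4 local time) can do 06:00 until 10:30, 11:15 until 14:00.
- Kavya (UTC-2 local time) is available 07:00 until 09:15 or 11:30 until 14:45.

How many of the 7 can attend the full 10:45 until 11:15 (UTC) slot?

4

Tara in UTC: 12:45-18:00 (add 2h to convert from UTC-2).
Rosa in UTC: 10:45-18:00 (add 2h to convert from UTC-2).
Finn in UTC: 10:30-18:00 (add 4h to convert from UTC-4).
Kira in UTC: 13:00-16:45 (add 4h to convert from UTC-4).
Gabriel in UTC: 09:15-10:30, 11:00-14:15, 14:45-18:00 (add 4h to convert from UTC-4).
Hana in UTC: 10:00-14:30, 15:15-18:00 (add 4h to convert from UTC-4).
Kavya in UTC: 09:00-11:15, 13:30-16:45 (add 2h to convert from UTC-2).
Rosa, Finn, Hana, and Kavya can make the full 10:45-11:15 slot — that's 4.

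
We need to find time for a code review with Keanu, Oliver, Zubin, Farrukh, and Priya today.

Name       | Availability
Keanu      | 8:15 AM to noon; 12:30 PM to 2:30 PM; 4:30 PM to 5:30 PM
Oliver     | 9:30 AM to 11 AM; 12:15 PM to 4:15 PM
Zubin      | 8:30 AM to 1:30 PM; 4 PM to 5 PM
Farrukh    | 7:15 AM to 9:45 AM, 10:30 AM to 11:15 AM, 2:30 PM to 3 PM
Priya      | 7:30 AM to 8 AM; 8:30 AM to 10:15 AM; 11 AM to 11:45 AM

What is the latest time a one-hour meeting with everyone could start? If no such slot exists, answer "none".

Keanu ∩ Oliver: 09:30-11:00, 12:30-14:30.
Keanu ∩ Oliver ∩ Zubin: 09:30-11:00, 12:30-13:30.
Keanu ∩ Oliver ∩ Zubin ∩ Farrukh: 09:30-09:45, 10:30-11:00.
Keanu ∩ Oliver ∩ Zubin ∩ Farrukh ∩ Priya: 09:30-09:45.
So the common availability across everyone is 09:30-09:45.
No common window is at least 60 minutes long.

none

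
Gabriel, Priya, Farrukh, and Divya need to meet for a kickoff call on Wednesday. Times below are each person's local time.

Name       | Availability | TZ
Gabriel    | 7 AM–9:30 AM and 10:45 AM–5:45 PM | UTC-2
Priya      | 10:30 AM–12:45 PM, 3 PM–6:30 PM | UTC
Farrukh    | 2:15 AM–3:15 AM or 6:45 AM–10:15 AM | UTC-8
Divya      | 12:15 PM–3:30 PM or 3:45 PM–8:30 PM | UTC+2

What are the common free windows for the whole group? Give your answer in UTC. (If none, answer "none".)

Gabriel in UTC: 09:00-11:30, 12:45-19:45 (add 2h to convert from UTC-2).
Priya in UTC: 10:30-12:45, 15:00-18:30.
Farrukh in UTC: 10:15-11:15, 14:45-18:15 (add 8h to convert from UTC-8).
Divya in UTC: 10:15-13:30, 13:45-18:30 (subtract 2h to convert from UTC+2).
Gabriel ∩ Priya: 10:30-11:30, 15:00-18:30.
Gabriel ∩ Priya ∩ Farrukh: 10:30-11:15, 15:00-18:15.
Gabriel ∩ Priya ∩ Farrukh ∩ Divya: 10:30-11:15, 15:00-18:15.
So the common availability across everyone is 10:30-11:15, 15:00-18:15.

10:30-11:15, 15:00-18:15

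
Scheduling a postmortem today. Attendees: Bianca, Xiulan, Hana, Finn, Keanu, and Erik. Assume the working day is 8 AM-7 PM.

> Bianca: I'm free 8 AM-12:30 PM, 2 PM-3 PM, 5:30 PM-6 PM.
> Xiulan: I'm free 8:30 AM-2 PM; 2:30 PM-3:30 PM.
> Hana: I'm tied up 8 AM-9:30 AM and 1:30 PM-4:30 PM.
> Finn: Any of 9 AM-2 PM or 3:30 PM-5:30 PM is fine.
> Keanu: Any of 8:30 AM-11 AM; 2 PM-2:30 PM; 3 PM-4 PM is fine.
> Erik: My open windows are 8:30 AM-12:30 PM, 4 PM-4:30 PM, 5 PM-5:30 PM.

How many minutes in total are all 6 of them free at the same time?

90

Bianca free: 08:00-12:30, 14:00-15:00, 17:30-18:00.
Xiulan free: 08:30-14:00, 14:30-15:30.
Hana free: 09:30-13:30, 16:30-19:00 (invert busy blocks within the working day).
Finn free: 09:00-14:00, 15:30-17:30.
Keanu free: 08:30-11:00, 14:00-14:30, 15:00-16:00.
Erik free: 08:30-12:30, 16:00-16:30, 17:00-17:30.
Bianca ∩ Xiulan: 08:30-12:30, 14:30-15:00.
Bianca ∩ Xiulan ∩ Hana: 09:30-12:30.
Bianca ∩ Xiulan ∩ Hana ∩ Finn: 09:30-12:30.
Bianca ∩ Xiulan ∩ Hana ∩ Finn ∩ Keanu: 09:30-11:00.
Bianca ∩ Xiulan ∩ Hana ∩ Finn ∩ Keanu ∩ Erik: 09:30-11:00.
Those are the intersection windows.
That's a single block of 90 minutes.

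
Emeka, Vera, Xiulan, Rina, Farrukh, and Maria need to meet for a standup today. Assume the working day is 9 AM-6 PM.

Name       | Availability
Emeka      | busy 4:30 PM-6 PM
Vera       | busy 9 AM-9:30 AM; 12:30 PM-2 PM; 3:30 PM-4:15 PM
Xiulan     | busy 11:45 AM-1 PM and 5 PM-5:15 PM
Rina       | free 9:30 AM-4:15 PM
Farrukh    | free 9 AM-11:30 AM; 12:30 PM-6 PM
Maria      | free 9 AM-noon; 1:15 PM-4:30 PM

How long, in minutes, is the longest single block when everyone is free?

120

Emeka free: 09:00-16:30 (invert busy blocks within the working day).
Vera free: 09:30-12:30, 14:00-15:30, 16:15-18:00 (invert busy blocks within the working day).
Xiulan free: 09:00-11:45, 13:00-17:00, 17:15-18:00 (invert busy blocks within the working day).
Rina free: 09:30-16:15.
Farrukh free: 09:00-11:30, 12:30-18:00.
Maria free: 09:00-12:00, 13:15-16:30.
Emeka ∩ Vera: 09:30-12:30, 14:00-15:30, 16:15-16:30.
Emeka ∩ Vera ∩ Xiulan: 09:30-11:45, 14:00-15:30, 16:15-16:30.
Emeka ∩ Vera ∩ Xiulan ∩ Rina: 09:30-11:45, 14:00-15:30.
Emeka ∩ Vera ∩ Xiulan ∩ Rina ∩ Farrukh: 09:30-11:30, 14:00-15:30.
Emeka ∩ Vera ∩ Xiulan ∩ Rina ∩ Farrukh ∩ Maria: 09:30-11:30, 14:00-15:30.
Those are the intersection windows.
The longest is 09:30-11:30 at 120 minutes.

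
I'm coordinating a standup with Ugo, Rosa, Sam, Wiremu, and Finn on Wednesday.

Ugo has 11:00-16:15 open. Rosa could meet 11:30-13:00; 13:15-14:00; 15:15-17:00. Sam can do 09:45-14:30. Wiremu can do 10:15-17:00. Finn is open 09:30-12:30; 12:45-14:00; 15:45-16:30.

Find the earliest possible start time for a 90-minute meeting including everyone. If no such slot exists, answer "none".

Ugo ∩ Rosa: 11:30-13:00, 13:15-14:00, 15:15-16:15.
Ugo ∩ Rosa ∩ Sam: 11:30-13:00, 13:15-14:00.
Ugo ∩ Rosa ∩ Sam ∩ Wiremu: 11:30-13:00, 13:15-14:00.
Ugo ∩ Rosa ∩ Sam ∩ Wiremu ∩ Finn: 11:30-12:30, 12:45-13:00, 13:15-14:00.
No common window is at least 90 minutes long.

none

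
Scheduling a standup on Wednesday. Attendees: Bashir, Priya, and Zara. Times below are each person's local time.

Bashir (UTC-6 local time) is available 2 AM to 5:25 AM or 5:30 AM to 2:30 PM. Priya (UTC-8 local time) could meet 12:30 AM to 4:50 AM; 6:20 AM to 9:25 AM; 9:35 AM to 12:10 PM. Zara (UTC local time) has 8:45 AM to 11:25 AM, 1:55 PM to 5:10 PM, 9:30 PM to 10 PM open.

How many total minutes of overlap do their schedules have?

330

Bashir in UTC: 08:00-11:25, 11:30-20:30 (add 6h to convert from UTC-6).
Priya in UTC: 08:30-12:50, 14:20-17:25, 17:35-20:10 (add 8h to convert from UTC-8).
Zara in UTC: 08:45-11:25, 13:55-17:10, 21:30-22:00.
Bashir ∩ Priya: 08:30-11:25, 11:30-12:50, 14:20-17:25, 17:35-20:10.
Bashir ∩ Priya ∩ Zara: 08:45-11:25, 14:20-17:10.
Those are the intersection windows.
Summing the common windows: 160 + 170 = 330 minutes.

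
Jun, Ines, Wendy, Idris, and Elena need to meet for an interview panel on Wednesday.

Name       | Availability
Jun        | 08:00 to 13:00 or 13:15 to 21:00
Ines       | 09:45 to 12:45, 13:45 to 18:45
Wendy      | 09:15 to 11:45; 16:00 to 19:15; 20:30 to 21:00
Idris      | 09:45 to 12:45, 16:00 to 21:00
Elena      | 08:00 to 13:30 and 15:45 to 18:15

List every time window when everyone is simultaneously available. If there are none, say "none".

Jun ∩ Ines: 09:45-12:45, 13:45-18:45.
Jun ∩ Ines ∩ Wendy: 09:45-11:45, 16:00-18:45.
Jun ∩ Ines ∩ Wendy ∩ Idris: 09:45-11:45, 16:00-18:45.
Jun ∩ Ines ∩ Wendy ∩ Idris ∩ Elena: 09:45-11:45, 16:00-18:15.

09:45-11:45, 16:00-18:15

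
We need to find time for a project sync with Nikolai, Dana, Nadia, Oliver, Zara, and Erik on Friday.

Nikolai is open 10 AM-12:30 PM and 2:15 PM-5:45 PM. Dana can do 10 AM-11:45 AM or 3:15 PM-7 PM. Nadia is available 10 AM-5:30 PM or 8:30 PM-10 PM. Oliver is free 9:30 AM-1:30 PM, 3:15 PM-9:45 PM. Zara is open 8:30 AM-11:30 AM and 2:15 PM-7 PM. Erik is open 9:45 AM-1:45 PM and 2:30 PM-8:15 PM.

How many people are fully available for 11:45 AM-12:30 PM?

4

Nikolai, Nadia, Oliver, and Erik can make the full 11:45-12:30 slot — that's 4.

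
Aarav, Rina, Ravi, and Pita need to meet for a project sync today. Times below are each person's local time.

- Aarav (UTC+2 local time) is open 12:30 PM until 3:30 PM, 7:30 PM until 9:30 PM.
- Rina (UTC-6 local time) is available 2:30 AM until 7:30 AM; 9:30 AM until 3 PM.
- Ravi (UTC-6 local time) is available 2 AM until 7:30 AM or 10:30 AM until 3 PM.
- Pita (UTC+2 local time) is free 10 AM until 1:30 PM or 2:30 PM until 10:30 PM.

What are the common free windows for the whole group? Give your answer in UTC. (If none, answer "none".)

Aarav in UTC: 10:30-13:30, 17:30-19:30 (subtract 2h to convert from UTC+2).
Rina in UTC: 08:30-13:30, 15:30-21:00 (add 6h to convert from UTC-6).
Ravi in UTC: 08:00-13:30, 16:30-21:00 (add 6h to convert from UTC-6).
Pita in UTC: 08:00-11:30, 12:30-20:30 (subtract 2h to convert from UTC+2).
Aarav ∩ Rina: 10:30-13:30, 17:30-19:30.
Aarav ∩ Rina ∩ Ravi: 10:30-13:30, 17:30-19:30.
Aarav ∩ Rina ∩ Ravi ∩ Pita: 10:30-11:30, 12:30-13:30, 17:30-19:30.
So the common availability across everyone is 10:30-11:30, 12:30-13:30, 17:30-19:30.

10:30-11:30, 12:30-13:30, 17:30-19:30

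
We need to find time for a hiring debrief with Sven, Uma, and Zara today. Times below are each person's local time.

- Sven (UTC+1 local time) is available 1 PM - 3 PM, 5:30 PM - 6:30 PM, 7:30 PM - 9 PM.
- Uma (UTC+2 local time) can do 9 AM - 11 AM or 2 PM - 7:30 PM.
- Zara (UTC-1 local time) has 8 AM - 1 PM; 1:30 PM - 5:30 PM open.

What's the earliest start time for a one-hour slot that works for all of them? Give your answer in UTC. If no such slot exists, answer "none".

Sven in UTC: 12:00-14:00, 16:30-17:30, 18:30-20:00 (subtract 1h to convert from UTC+1).
Uma in UTC: 07:00-09:00, 12:00-17:30 (subtract 2h to convert from UTC+2).
Zara in UTC: 09:00-14:00, 14:30-18:30 (add 1h to convert from UTC-1).
Sven ∩ Uma: 12:00-14:00, 16:30-17:30.
Sven ∩ Uma ∩ Zara: 12:00-14:00, 16:30-17:30.
The first common window of at least 60 minutes is 12:00-14:00, so the earliest start is 12:00.

12:00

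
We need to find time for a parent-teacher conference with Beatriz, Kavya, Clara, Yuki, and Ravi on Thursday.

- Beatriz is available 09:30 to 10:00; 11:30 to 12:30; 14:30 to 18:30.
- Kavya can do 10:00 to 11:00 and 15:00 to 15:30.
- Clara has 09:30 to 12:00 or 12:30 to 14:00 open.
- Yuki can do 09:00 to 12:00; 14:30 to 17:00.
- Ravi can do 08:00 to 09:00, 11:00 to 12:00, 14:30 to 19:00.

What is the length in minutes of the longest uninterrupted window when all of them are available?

Beatriz ∩ Kavya: 15:00-15:30.
Beatriz ∩ Kavya ∩ Clara: ∅.
Beatriz ∩ Kavya ∩ Clara ∩ Yuki: ∅.
Beatriz ∩ Kavya ∩ Clara ∩ Yuki ∩ Ravi: ∅.
There is no time when everyone is free.
No common window exists, so the longest block is 0 minutes.

0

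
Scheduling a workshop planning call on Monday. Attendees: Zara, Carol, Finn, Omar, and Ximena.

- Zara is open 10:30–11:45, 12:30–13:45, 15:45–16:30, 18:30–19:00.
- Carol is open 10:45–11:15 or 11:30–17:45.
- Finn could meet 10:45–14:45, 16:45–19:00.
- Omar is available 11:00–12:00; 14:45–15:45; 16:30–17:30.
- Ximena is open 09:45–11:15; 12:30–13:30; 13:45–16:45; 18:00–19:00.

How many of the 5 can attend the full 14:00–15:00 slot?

2

Carol and Ximena can make the full 14:00-15:00 slot — that's 2.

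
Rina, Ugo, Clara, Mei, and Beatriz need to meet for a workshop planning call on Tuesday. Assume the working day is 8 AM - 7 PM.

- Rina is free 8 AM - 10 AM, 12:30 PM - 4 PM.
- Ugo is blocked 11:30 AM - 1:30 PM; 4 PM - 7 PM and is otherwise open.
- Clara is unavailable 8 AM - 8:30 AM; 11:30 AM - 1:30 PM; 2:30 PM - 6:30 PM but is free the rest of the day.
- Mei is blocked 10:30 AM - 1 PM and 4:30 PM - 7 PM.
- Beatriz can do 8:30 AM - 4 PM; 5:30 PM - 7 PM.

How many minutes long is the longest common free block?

Rina free: 08:00-10:00, 12:30-16:00.
Ugo free: 08:00-11:30, 13:30-16:00 (invert busy blocks within the working day).
Clara free: 08:30-11:30, 13:30-14:30, 18:30-19:00 (invert busy blocks within the working day).
Mei free: 08:00-10:30, 13:00-16:30 (invert busy blocks within the working day).
Beatriz free: 08:30-16:00, 17:30-19:00.
Rina ∩ Ugo: 08:00-10:00, 13:30-16:00.
Rina ∩ Ugo ∩ Clara: 08:30-10:00, 13:30-14:30.
Rina ∩ Ugo ∩ Clara ∩ Mei: 08:30-10:00, 13:30-14:30.
Rina ∩ Ugo ∩ Clara ∩ Mei ∩ Beatriz: 08:30-10:00, 13:30-14:30.
Those are the intersection windows.
The longest is 08:30-10:00 at 90 minutes.

90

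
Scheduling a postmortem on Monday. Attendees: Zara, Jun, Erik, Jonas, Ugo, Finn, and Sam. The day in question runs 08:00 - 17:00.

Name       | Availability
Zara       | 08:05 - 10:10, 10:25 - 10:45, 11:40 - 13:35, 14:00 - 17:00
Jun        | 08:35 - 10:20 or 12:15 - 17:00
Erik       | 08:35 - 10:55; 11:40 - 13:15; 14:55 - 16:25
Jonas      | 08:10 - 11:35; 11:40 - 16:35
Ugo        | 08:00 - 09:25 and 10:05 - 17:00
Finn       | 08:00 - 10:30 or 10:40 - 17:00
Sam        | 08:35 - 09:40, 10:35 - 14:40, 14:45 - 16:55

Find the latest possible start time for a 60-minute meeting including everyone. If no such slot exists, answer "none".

Zara ∩ Jun: 08:35-10:10, 12:15-13:35, 14:00-17:00.
Zara ∩ Jun ∩ Erik: 08:35-10:10, 12:15-13:15, 14:55-16:25.
Zara ∩ Jun ∩ Erik ∩ Jonas: 08:35-10:10, 12:15-13:15, 14:55-16:25.
Zara ∩ Jun ∩ Erik ∩ Jonas ∩ Ugo: 08:35-09:25, 10:05-10:10, 12:15-13:15, 14:55-16:25.
Zara ∩ Jun ∩ Erik ∩ Jonas ∩ Ugo ∩ Finn: 08:35-09:25, 10:05-10:10, 12:15-13:15, 14:55-16:25.
Zara ∩ Jun ∩ Erik ∩ Jonas ∩ Ugo ∩ Finn ∩ Sam: 08:35-09:25, 12:15-13:15, 14:55-16:25.
So the common availability across everyone is 08:35-09:25, 12:15-13:15, 14:55-16:25.
The last common window of at least 60 minutes is 14:55-16:25; a 60-minute meeting can start as late as 15:25 and still end by 16:25.

15:25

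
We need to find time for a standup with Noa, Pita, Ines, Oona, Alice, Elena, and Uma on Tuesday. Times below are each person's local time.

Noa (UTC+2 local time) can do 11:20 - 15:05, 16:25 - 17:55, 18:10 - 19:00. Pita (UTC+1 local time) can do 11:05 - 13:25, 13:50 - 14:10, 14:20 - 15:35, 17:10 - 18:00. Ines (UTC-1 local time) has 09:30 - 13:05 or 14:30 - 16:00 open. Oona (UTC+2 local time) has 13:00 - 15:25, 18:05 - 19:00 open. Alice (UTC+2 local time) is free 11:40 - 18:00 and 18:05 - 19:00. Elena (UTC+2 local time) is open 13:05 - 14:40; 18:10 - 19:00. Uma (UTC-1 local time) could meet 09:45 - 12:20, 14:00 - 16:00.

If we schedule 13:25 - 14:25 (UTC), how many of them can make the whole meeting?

Noa in UTC: 09:20-13:05, 14:25-15:55, 16:10-17:00 (subtract 2h to convert from UTC+2).
Pita in UTC: 10:05-12:25, 12:50-13:10, 13:20-14:35, 16:10-17:00 (subtract 1h to convert from UTC+1).
Ines in UTC: 10:30-14:05, 15:30-17:00 (add 1h to convert from UTC-1).
Oona in UTC: 11:00-13:25, 16:05-17:00 (subtract 2h to convert from UTC+2).
Alice in UTC: 09:40-16:00, 16:05-17:00 (subtract 2h to convert from UTC+2).
Elena in UTC: 11:05-12:40, 16:10-17:00 (subtract 2h to convert from UTC+2).
Uma in UTC: 10:45-13:20, 15:00-17:00 (add 1h to convert from UTC-1).
Pita and Alice can make the full 13:25-14:25 slot — that's 2.

2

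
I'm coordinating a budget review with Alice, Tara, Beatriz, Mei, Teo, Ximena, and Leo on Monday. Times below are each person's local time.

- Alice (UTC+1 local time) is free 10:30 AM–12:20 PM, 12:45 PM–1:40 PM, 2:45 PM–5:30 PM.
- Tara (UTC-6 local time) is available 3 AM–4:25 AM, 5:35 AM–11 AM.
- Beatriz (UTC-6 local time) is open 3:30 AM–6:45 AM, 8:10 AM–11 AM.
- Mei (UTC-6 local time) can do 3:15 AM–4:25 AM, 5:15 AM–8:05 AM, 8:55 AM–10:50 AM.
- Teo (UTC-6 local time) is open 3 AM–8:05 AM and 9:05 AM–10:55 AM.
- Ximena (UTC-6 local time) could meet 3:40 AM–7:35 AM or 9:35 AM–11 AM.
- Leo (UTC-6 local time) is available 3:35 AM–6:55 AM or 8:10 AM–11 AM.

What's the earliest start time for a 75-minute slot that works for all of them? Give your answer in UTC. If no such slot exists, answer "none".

none

Alice in UTC: 09:30-11:20, 11:45-12:40, 13:45-16:30 (subtract 1h to convert from UTC+1).
Tara in UTC: 09:00-10:25, 11:35-17:00 (add 6h to convert from UTC-6).
Beatriz in UTC: 09:30-12:45, 14:10-17:00 (add 6h to convert from UTC-6).
Mei in UTC: 09:15-10:25, 11:15-14:05, 14:55-16:50 (add 6h to convert from UTC-6).
Teo in UTC: 09:00-14:05, 15:05-16:55 (add 6h to convert from UTC-6).
Ximena in UTC: 09:40-13:35, 15:35-17:00 (add 6h to convert from UTC-6).
Leo in UTC: 09:35-12:55, 14:10-17:00 (add 6h to convert from UTC-6).
Alice ∩ Tara: 09:30-10:25, 11:45-12:40, 13:45-16:30.
Alice ∩ Tara ∩ Beatriz: 09:30-10:25, 11:45-12:40, 14:10-16:30.
Alice ∩ Tara ∩ Beatriz ∩ Mei: 09:30-10:25, 11:45-12:40, 14:55-16:30.
Alice ∩ Tara ∩ Beatriz ∩ Mei ∩ Teo: 09:30-10:25, 11:45-12:40, 15:05-16:30.
Alice ∩ Tara ∩ Beatriz ∩ Mei ∩ Teo ∩ Ximena: 09:40-10:25, 11:45-12:40, 15:35-16:30.
Alice ∩ Tara ∩ Beatriz ∩ Mei ∩ Teo ∩ Ximena ∩ Leo: 09:40-10:25, 11:45-12:40, 15:35-16:30.
So the common availability across everyone is 09:40-10:25, 11:45-12:40, 15:35-16:30.
No common window is at least 75 minutes long.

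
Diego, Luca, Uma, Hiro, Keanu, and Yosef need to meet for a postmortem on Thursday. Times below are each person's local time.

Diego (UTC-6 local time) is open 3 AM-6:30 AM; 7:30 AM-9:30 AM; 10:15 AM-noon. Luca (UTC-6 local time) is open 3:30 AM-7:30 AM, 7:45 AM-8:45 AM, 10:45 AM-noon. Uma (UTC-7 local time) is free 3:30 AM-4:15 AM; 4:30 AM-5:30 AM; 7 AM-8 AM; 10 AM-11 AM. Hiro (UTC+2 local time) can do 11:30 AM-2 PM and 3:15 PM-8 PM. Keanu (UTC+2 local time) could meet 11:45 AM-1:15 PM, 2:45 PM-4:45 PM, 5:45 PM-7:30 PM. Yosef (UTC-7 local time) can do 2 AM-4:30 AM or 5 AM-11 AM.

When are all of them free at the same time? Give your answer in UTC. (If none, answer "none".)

Diego in UTC: 09:00-12:30, 13:30-15:30, 16:15-18:00 (add 6h to convert from UTC-6).
Luca in UTC: 09:30-13:30, 13:45-14:45, 16:45-18:00 (add 6h to convert from UTC-6).
Uma in UTC: 10:30-11:15, 11:30-12:30, 14:00-15:00, 17:00-18:00 (add 7h to convert from UTC-7).
Hiro in UTC: 09:30-12:00, 13:15-18:00 (subtract 2h to convert from UTC+2).
Keanu in UTC: 09:45-11:15, 12:45-14:45, 15:45-17:30 (subtract 2h to convert from UTC+2).
Yosef in UTC: 09:00-11:30, 12:00-18:00 (add 7h to convert from UTC-7).
Diego ∩ Luca: 09:30-12:30, 13:45-14:45, 16:45-18:00.
Diego ∩ Luca ∩ Uma: 10:30-11:15, 11:30-12:30, 14:00-14:45, 17:00-18:00.
Diego ∩ Luca ∩ Uma ∩ Hiro: 10:30-11:15, 11:30-12:00, 14:00-14:45, 17:00-18:00.
Diego ∩ Luca ∩ Uma ∩ Hiro ∩ Keanu: 10:30-11:15, 14:00-14:45, 17:00-17:30.
Diego ∩ Luca ∩ Uma ∩ Hiro ∩ Keanu ∩ Yosef: 10:30-11:15, 14:00-14:45, 17:00-17:30.
Those are the intersection windows.

10:30-11:15, 14:00-14:45, 17:00-17:30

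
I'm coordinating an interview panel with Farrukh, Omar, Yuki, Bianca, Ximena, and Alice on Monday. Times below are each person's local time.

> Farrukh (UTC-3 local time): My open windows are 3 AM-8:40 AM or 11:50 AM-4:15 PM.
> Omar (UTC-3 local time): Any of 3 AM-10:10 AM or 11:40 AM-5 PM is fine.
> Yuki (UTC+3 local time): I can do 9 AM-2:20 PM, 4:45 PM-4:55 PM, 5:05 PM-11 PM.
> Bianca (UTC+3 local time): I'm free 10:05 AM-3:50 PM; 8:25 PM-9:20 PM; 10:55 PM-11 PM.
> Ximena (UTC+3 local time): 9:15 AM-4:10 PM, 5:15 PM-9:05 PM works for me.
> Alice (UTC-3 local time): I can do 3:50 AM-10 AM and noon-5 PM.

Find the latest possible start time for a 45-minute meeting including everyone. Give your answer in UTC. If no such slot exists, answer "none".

Farrukh in UTC: 06:00-11:40, 14:50-19:15 (add 3h to convert from UTC-3).
Omar in UTC: 06:00-13:10, 14:40-20:00 (add 3h to convert from UTC-3).
Yuki in UTC: 06:00-11:20, 13:45-13:55, 14:05-20:00 (subtract 3h to convert from UTC+3).
Bianca in UTC: 07:05-12:50, 17:25-18:20, 19:55-20:00 (subtract 3h to convert from UTC+3).
Ximena in UTC: 06:15-13:10, 14:15-18:05 (subtract 3h to convert from UTC+3).
Alice in UTC: 06:50-13:00, 15:00-20:00 (add 3h to convert from UTC-3).
Farrukh ∩ Omar: 06:00-11:40, 14:50-19:15.
Farrukh ∩ Omar ∩ Yuki: 06:00-11:20, 14:50-19:15.
Farrukh ∩ Omar ∩ Yuki ∩ Bianca: 07:05-11:20, 17:25-18:20.
Farrukh ∩ Omar ∩ Yuki ∩ Bianca ∩ Ximena: 07:05-11:20, 17:25-18:05.
Farrukh ∩ Omar ∩ Yuki ∩ Bianca ∩ Ximena ∩ Alice: 07:05-11:20, 17:25-18:05.
So the common availability across everyone is 07:05-11:20, 17:25-18:05.
The last common window of at least 45 minutes is 07:05-11:20; a 45-minute meeting can start as late as 10:35 and still end by 11:20.

10:35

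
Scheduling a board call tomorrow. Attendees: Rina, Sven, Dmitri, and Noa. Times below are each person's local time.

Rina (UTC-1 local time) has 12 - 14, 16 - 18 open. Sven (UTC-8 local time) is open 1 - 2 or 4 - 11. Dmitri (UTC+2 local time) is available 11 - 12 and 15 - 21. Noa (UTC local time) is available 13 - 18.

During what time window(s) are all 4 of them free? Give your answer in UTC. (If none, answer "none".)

Rina in UTC: 13:00-15:00, 17:00-19:00 (add 1h to convert from UTC-1).
Sven in UTC: 09:00-10:00, 12:00-19:00 (add 8h to convert from UTC-8).
Dmitri in UTC: 09:00-10:00, 13:00-19:00 (subtract 2h to convert from UTC+2).
Noa in UTC: 13:00-18:00.
Rina ∩ Sven: 13:00-15:00, 17:00-19:00.
Rina ∩ Sven ∩ Dmitri: 13:00-15:00, 17:00-19:00.
Rina ∩ Sven ∩ Dmitri ∩ Noa: 13:00-15:00, 17:00-18:00.
So the common availability across everyone is 13:00-15:00, 17:00-18:00.

13:00-15:00, 17:00-18:00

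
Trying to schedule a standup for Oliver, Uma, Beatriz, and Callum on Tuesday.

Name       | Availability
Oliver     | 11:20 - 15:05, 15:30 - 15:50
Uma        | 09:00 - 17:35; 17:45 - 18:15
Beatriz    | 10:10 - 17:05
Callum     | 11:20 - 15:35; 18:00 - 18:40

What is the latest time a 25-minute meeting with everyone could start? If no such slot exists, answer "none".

Oliver ∩ Uma: 11:20-15:05, 15:30-15:50.
Oliver ∩ Uma ∩ Beatriz: 11:20-15:05, 15:30-15:50.
Oliver ∩ Uma ∩ Beatriz ∩ Callum: 11:20-15:05, 15:30-15:35.
The last common window of at least 25 minutes is 11:20-15:05; a 25-minute meeting can start as late as 14:40 and still end by 15:05.

14:40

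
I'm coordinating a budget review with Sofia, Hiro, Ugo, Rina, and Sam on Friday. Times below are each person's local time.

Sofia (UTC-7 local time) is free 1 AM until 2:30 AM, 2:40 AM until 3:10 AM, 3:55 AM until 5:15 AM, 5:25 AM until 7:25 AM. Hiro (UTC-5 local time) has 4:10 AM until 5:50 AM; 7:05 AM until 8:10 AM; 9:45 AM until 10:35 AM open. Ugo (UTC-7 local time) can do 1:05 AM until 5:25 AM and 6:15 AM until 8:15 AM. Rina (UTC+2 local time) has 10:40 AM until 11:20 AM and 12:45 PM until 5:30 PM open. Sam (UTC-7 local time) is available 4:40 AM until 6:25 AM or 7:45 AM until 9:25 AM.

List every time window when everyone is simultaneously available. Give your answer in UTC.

Sofia in UTC: 08:00-09:30, 09:40-10:10, 10:55-12:15, 12:25-14:25 (add 7h to convert from UTC-7).
Hiro in UTC: 09:10-10:50, 12:05-13:10, 14:45-15:35 (add 5h to convert from UTC-5).
Ugo in UTC: 08:05-12:25, 13:15-15:15 (add 7h to convert from UTC-7).
Rina in UTC: 08:40-09:20, 10:45-15:30 (subtract 2h to convert from UTC+2).
Sam in UTC: 11:40-13:25, 14:45-16:25 (add 7h to convert from UTC-7).
Sofia ∩ Hiro: 09:10-09:30, 09:40-10:10, 12:05-12:15, 12:25-13:10.
Sofia ∩ Hiro ∩ Ugo: 09:10-09:30, 09:40-10:10, 12:05-12:15.
Sofia ∩ Hiro ∩ Ugo ∩ Rina: 09:10-09:20, 12:05-12:15.
Sofia ∩ Hiro ∩ Ugo ∩ Rina ∩ Sam: 12:05-12:15.

12:05-12:15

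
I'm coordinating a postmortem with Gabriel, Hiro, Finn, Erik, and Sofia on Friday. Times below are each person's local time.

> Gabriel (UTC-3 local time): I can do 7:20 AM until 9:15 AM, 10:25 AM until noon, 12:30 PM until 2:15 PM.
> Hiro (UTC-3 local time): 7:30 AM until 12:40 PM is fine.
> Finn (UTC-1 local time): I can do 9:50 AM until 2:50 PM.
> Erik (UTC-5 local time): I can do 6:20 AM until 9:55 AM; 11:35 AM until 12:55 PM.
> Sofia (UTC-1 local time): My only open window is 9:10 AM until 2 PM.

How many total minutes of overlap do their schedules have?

Gabriel in UTC: 10:20-12:15, 13:25-15:00, 15:30-17:15 (add 3h to convert from UTC-3).
Hiro in UTC: 10:30-15:40 (add 3h to convert from UTC-3).
Finn in UTC: 10:50-15:50 (add 1h to convert from UTC-1).
Erik in UTC: 11:20-14:55, 16:35-17:55 (add 5h to convert from UTC-5).
Sofia in UTC: 10:10-15:00 (add 1h to convert from UTC-1).
Gabriel ∩ Hiro: 10:30-12:15, 13:25-15:00, 15:30-15:40.
Gabriel ∩ Hiro ∩ Finn: 10:50-12:15, 13:25-15:00, 15:30-15:40.
Gabriel ∩ Hiro ∩ Finn ∩ Erik: 11:20-12:15, 13:25-14:55.
Gabriel ∩ Hiro ∩ Finn ∩ Erik ∩ Sofia: 11:20-12:15, 13:25-14:55.
Those are the intersection windows.
Summing the common windows: 55 + 90 = 145 minutes.

145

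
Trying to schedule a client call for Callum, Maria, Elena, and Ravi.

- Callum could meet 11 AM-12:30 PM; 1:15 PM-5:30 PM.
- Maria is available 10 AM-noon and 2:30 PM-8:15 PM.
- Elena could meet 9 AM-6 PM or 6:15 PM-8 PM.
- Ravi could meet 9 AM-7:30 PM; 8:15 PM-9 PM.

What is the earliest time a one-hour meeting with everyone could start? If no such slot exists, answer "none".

Callum ∩ Maria: 11:00-12:00, 14:30-17:30.
Callum ∩ Maria ∩ Elena: 11:00-12:00, 14:30-17:30.
Callum ∩ Maria ∩ Elena ∩ Ravi: 11:00-12:00, 14:30-17:30.
The first common window of at least 60 minutes is 11:00-12:00, so the earliest start is 11:00.

11:00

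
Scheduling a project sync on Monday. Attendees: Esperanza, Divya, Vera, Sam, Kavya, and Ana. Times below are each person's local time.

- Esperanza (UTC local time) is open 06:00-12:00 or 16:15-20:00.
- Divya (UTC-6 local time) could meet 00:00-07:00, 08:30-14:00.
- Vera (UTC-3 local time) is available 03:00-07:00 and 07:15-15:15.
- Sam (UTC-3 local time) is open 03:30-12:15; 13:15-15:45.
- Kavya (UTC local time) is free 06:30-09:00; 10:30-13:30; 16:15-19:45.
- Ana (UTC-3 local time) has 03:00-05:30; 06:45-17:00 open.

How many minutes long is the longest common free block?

Esperanza in UTC: 06:00-12:00, 16:15-20:00.
Divya in UTC: 06:00-13:00, 14:30-20:00 (add 6h to convert from UTC-6).
Vera in UTC: 06:00-10:00, 10:15-18:15 (add 3h to convert from UTC-3).
Sam in UTC: 06:30-15:15, 16:15-18:45 (add 3h to convert from UTC-3).
Kavya in UTC: 06:30-09:00, 10:30-13:30, 16:15-19:45.
Ana in UTC: 06:00-08:30, 09:45-20:00 (add 3h to convert from UTC-3).
Esperanza ∩ Divya: 06:00-12:00, 16:15-20:00.
Esperanza ∩ Divya ∩ Vera: 06:00-10:00, 10:15-12:00, 16:15-18:15.
Esperanza ∩ Divya ∩ Vera ∩ Sam: 06:30-10:00, 10:15-12:00, 16:15-18:15.
Esperanza ∩ Divya ∩ Vera ∩ Sam ∩ Kavya: 06:30-09:00, 10:30-12:00, 16:15-18:15.
Esperanza ∩ Divya ∩ Vera ∩ Sam ∩ Kavya ∩ Ana: 06:30-08:30, 10:30-12:00, 16:15-18:15.
The longest is 06:30-08:30 at 120 minutes.

120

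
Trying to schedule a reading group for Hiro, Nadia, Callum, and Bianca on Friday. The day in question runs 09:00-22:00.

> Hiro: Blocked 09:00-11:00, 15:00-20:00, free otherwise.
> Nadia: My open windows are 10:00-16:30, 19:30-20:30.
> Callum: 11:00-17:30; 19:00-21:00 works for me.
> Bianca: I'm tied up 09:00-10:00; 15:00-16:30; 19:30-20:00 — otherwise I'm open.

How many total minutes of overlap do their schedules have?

Hiro free: 11:00-15:00, 20:00-22:00 (invert busy blocks within the working day).
Nadia free: 10:00-16:30, 19:30-20:30.
Callum free: 11:00-17:30, 19:00-21:00.
Bianca free: 10:00-15:00, 16:30-19:30, 20:00-22:00 (invert busy blocks within the working day).
Hiro ∩ Nadia: 11:00-15:00, 20:00-20:30.
Hiro ∩ Nadia ∩ Callum: 11:00-15:00, 20:00-20:30.
Hiro ∩ Nadia ∩ Callum ∩ Bianca: 11:00-15:00, 20:00-20:30.
So the common availability across everyone is 11:00-15:00, 20:00-20:30.
Summing the common windows: 240 + 30 = 270 minutes.

270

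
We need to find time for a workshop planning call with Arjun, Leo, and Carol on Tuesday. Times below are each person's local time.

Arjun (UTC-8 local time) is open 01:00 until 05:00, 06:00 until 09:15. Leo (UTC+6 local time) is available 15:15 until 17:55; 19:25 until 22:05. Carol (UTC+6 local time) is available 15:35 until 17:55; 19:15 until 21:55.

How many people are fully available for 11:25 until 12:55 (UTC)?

Arjun in UTC: 09:00-13:00, 14:00-17:15 (add 8h to convert from UTC-8).
Leo in UTC: 09:15-11:55, 13:25-16:05 (subtract 6h to convert from UTC+6).
Carol in UTC: 09:35-11:55, 13:15-15:55 (subtract 6h to convert from UTC+6).
Arjun can make the full 11:25-12:55 slot — that's 1.

1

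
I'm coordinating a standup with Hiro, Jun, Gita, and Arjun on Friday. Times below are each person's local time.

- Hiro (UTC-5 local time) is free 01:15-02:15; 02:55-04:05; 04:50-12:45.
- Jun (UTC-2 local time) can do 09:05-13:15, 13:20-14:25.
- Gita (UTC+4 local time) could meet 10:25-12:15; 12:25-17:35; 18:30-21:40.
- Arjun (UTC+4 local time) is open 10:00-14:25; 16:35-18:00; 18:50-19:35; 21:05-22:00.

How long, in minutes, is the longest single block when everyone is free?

Hiro in UTC: 06:15-07:15, 07:55-09:05, 09:50-17:45 (add 5h to convert from UTC-5).
Jun in UTC: 11:05-15:15, 15:20-16:25 (add 2h to convert from UTC-2).
Gita in UTC: 06:25-08:15, 08:25-13:35, 14:30-17:40 (subtract 4h to convert from UTC+4).
Arjun in UTC: 06:00-10:25, 12:35-14:00, 14:50-15:35, 17:05-18:00 (subtract 4h to convert from UTC+4).
Hiro ∩ Jun: 11:05-15:15, 15:20-16:25.
Hiro ∩ Jun ∩ Gita: 11:05-13:35, 14:30-15:15, 15:20-16:25.
Hiro ∩ Jun ∩ Gita ∩ Arjun: 12:35-13:35, 14:50-15:15, 15:20-15:35.
The longest is 12:35-13:35 at 60 minutes.

60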